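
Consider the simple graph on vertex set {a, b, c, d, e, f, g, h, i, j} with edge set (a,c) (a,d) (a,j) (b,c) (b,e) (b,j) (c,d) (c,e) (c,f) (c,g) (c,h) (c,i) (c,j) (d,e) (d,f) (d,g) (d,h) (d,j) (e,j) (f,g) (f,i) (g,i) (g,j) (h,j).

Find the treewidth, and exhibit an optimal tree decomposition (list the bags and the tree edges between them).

Every bag has size at most 4, so the width is 4 − 1 = 3 and tw(G) ≤ 3. On the other hand G contains the 4-clique {c, d, g, j}. A clique must lie in a single bag of any decomposition, so no decomposition can have width below 3. Therefore the treewidth is 3.

Treewidth 3.
One optimal decomposition is:
Bags: B1 = {c, d, g, j}  B2 = {c, d, f, g}  B3 = {c, d, e, j}  B4 = {c, d, h, j}  B5 = {a, c, d, j}  B6 = {c, f, g, i}  B7 = {b, c, e, j}
Tree: B1–B2, B1–B3, B1–B4, B4–B5, B2–B6, B3–B7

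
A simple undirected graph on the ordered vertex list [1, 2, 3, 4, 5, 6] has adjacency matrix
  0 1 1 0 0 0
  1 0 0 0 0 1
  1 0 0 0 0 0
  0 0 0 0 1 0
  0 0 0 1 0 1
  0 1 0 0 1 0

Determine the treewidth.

1

A width-1 tree decomposition is:
Bags: B1 = {4, 5}  B2 = {5, 6}  B3 = {2, 6}  B4 = {1, 2}  B5 = {1, 3}
Tree: B1–B2, B2–B3, B3–B4, B4–B5
Every bag has size at most 2, so the width is 2 − 1 = 1 and tw(G) ≤ 1. Since G has at least one edge (e.g. 4–5), it is not an edgeless graph, so tw(G) ≥ 1. The upper and lower bounds meet at 1, so that is the treewidth.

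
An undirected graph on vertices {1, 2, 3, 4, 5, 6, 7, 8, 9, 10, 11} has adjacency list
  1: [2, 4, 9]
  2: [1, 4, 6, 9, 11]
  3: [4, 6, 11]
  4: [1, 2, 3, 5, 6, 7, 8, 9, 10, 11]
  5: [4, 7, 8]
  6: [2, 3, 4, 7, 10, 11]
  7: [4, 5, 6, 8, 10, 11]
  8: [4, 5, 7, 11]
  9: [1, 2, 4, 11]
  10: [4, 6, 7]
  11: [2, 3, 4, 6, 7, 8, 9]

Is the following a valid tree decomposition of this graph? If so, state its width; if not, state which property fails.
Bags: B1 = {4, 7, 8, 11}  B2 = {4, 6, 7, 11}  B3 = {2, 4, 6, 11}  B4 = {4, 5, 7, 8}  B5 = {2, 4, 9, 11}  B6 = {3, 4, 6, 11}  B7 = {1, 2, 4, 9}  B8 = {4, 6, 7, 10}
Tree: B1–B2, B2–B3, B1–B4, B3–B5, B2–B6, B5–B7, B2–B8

Checking the three conditions: (i) the bags cover all of {1, 2, 3, 4, 5, 6, 7, 8, 9, 10, 11}; (ii) for each edge, some bag contains both endpoints; (iii) the bags containing any fixed vertex form a subtree. All hold, so the decomposition is valid with width 4 − 1 = 3.

Yes; width 3.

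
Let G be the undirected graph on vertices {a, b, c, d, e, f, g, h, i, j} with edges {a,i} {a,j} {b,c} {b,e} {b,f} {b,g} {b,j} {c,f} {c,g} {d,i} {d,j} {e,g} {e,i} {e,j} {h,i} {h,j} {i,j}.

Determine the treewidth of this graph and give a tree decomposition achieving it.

The largest bag has 3 vertices, giving width 2; this decomposition certifies tw(G) ≤ 2. Conversely, {b, e, g} is a clique of size 3, and the vertices of any clique must share a bag in every tree decomposition; so some bag has ≥ 3 vertices and tw(G) ≥ 2. Combining the bounds, tw(G) = 2.

Treewidth 2.
Bags: B1 = {b, e, j}  B2 = {e, i, j}  B3 = {b, e, g}  B4 = {d, i, j}  B5 = {h, i, j}  B6 = {a, i, j}  B7 = {b, c, g}  B8 = {b, c, f}
Tree: B1–B2, B1–B3, B2–B4, B4–B5, B4–B6, B3–B7, B7–B8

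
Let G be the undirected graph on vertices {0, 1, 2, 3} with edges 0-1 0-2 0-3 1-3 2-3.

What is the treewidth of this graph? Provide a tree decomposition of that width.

Treewidth 2.
Bags: B1 = {0, 2, 3}  B2 = {0, 1, 3}
Tree: B1–B2

The largest bag has 3 vertices, giving width 2; this decomposition certifies tw(G) ≤ 2. On the other hand G contains the 3-clique {0, 1, 3}. A clique must lie in a single bag of any decomposition, so no decomposition can have width below 2. Hence tw(G) = 2 exactly.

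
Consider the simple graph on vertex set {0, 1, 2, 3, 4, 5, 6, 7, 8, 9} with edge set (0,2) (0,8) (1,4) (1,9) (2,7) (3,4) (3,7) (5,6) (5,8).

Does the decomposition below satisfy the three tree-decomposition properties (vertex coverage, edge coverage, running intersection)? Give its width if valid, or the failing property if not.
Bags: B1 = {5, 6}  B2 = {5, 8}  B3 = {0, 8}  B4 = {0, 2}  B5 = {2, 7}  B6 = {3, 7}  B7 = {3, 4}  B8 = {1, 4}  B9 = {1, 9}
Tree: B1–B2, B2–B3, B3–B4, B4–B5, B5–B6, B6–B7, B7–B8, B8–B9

Yes; width 1.

Vertex coverage: the bags together contain {0, 1, 2, 3, 4, 5, 6, 7, 8, 9}, the full vertex set. Edge coverage: each edge of G has both endpoints in at least one bag. Running intersection: for every vertex, the bags containing it form a connected subtree. All three properties hold, so this is a valid tree decomposition of width max|bag| − 1 = 1, and hence tw(G) ≤ 1.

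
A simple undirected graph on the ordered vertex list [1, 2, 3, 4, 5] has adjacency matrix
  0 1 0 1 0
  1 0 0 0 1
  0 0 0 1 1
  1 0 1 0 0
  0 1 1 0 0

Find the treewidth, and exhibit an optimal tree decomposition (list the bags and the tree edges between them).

Each bag holds 3 vertices, so the decomposition has width 2, which upper-bounds the treewidth. For the lower bound, G contains the cycle 3–4–1–2–5–3, so G is not a forest; only forests have treewidth ≤ 1, hence tw(G) ≥ 2. The upper and lower bounds meet at 2, so that is the treewidth.

Treewidth 2.
One optimal decomposition is:
Bags: B1 = {1, 3, 4}  B2 = {1, 2, 3}  B3 = {2, 3, 5}
Tree: B1–B2, B2–B3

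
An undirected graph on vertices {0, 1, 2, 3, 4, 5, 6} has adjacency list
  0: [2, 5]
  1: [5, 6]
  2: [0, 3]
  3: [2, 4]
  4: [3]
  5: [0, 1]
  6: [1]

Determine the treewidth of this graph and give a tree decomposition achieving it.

The largest bag has 2 vertices, giving width 1; this decomposition certifies tw(G) ≤ 1. Since G has at least one edge (e.g. 4–3), it is not an edgeless graph, so tw(G) ≥ 1. Therefore the treewidth is 1.

Treewidth 1.
One such decomposition:
Bags: B1 = {3, 4}  B2 = {2, 3}  B3 = {0, 2}  B4 = {0, 5}  B5 = {1, 5}  B6 = {1, 6}
Tree: B1–B2, B2–B3, B3–B4, B4–B5, B5–B6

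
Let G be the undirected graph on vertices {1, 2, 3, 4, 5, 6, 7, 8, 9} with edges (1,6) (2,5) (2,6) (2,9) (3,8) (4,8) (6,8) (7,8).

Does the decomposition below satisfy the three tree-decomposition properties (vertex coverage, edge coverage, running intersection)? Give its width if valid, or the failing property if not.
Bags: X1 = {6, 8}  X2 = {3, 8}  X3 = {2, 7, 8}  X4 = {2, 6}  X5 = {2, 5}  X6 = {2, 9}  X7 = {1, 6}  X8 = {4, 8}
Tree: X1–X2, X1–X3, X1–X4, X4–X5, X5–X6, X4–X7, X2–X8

No — bags containing vertex 2 are not connected in the tree.

A tree decomposition must satisfy three properties: every vertex lies in some bag; for every edge, both endpoints lie together in some bag; and for every vertex, the bags containing it form a connected subtree. Here bags containing vertex 2 are not connected in the tree, so the decomposition is invalid.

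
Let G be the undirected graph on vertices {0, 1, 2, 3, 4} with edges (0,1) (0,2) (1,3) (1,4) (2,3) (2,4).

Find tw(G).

2

A width-2 tree decomposition is:
Bags: B1 = {0, 1, 2}  B2 = {1, 2, 3}  B3 = {1, 2, 4}
Tree: B1–B2, B2–B3
Each bag holds 3 vertices, so the decomposition has width 2, which upper-bounds the treewidth. For the lower bound, G contains the cycle 2–0–1–3–2, so G is not a forest; only forests have treewidth ≤ 1, hence tw(G) ≥ 2. Hence tw(G) = 2 exactly.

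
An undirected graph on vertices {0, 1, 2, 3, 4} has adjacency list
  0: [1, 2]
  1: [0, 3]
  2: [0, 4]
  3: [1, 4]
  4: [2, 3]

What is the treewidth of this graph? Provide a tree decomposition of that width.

The largest bag has 3 vertices, giving width 2; this decomposition certifies tw(G) ≤ 2. The edges 1–3–4–2–0–1 form a cycle, so G is not a tree and its treewidth is at least 2. The upper and lower bounds meet at 2, so that is the treewidth.

Treewidth 2.
Bags: B1 = {1, 3, 4}  B2 = {1, 2, 4}  B3 = {0, 1, 2}
Tree: B1–B2, B2–B3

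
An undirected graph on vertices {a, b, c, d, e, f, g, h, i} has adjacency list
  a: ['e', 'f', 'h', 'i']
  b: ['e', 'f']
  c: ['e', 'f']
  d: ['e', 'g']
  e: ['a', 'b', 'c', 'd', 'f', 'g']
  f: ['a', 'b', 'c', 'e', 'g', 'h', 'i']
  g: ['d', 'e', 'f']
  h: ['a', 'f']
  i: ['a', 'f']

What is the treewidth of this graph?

A width-2 tree decomposition is:
Bags: B1 = {e, f, g}  B2 = {a, e, f}  B3 = {c, e, f}  B4 = {d, e, g}  B5 = {a, f, h}  B6 = {a, f, i}  B7 = {b, e, f}
Tree: B1–B2, B1–B3, B1–B4, B2–B5, B5–B6, B2–B7
Each bag holds 3 vertices, so the decomposition has width 2, which upper-bounds the treewidth. On the other hand G contains the 3-clique {d, e, g}. A clique must lie in a single bag of any decomposition, so no decomposition can have width below 2. Therefore the treewidth is 2.

2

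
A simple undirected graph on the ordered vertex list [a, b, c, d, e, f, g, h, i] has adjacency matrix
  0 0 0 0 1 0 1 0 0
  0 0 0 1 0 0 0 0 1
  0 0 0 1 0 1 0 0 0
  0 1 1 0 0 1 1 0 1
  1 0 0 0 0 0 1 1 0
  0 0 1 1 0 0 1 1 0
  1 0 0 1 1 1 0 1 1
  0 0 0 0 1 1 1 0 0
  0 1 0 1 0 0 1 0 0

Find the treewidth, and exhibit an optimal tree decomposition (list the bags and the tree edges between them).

Each bag holds 3 vertices, so the decomposition has width 2, which upper-bounds the treewidth. On the other hand G contains the 3-clique {d, f, g}. A clique must lie in a single bag of any decomposition, so no decomposition can have width below 2. Hence tw(G) = 2 exactly.

Treewidth 2.
One optimal decomposition is:
Bags: B1 = {d, f, g}  B2 = {f, g, h}  B3 = {e, g, h}  B4 = {d, g, i}  B5 = {b, d, i}  B6 = {c, d, f}  B7 = {a, e, g}
Tree: B1–B2, B2–B3, B1–B4, B4–B5, B1–B6, B3–B7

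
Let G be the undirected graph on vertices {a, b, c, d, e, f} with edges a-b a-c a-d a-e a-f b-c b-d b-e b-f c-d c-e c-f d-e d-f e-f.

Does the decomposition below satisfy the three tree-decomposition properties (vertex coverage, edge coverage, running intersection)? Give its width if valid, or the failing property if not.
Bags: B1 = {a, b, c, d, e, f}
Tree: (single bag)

Yes; width 5.

Vertex coverage: the bags together contain {a, b, c, d, e, f}, the full vertex set. Edge coverage: each edge of G has both endpoints in at least one bag. Running intersection: for every vertex, the bags containing it form a connected subtree. All three properties hold, so this is a valid tree decomposition of width max|bag| − 1 = 5, and hence tw(G) ≤ 5.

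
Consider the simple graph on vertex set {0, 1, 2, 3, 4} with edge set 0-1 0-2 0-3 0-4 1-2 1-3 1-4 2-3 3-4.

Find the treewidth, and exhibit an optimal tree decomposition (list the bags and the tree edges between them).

Treewidth 3.
One such decomposition:
Bags: B1 = {0, 1, 2, 3}  B2 = {0, 1, 3, 4}
Tree: B1–B2

Every bag has size at most 4, so the width is 4 − 1 = 3 and tw(G) ≤ 3. Conversely, {0, 1, 2, 3} is a clique of size 4, and the vertices of any clique must share a bag in every tree decomposition; so some bag has ≥ 4 vertices and tw(G) ≥ 3. The upper and lower bounds meet at 3, so that is the treewidth.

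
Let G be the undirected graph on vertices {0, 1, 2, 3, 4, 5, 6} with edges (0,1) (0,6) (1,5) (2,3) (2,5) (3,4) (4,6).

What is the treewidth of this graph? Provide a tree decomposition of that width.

Treewidth 2.
Bags: B1 = {0, 1, 5}  B2 = {0, 2, 5}  B3 = {0, 2, 3}  B4 = {0, 3, 4}  B5 = {0, 4, 6}
Tree: B1–B2, B2–B3, B3–B4, B4–B5

Every bag has size at most 3, so the width is 3 − 1 = 2 and tw(G) ≤ 2. The edges 0–1–5–2–3–4–6–0 form a cycle, so G is not a tree and its treewidth is at least 2. The upper and lower bounds meet at 2, so that is the treewidth.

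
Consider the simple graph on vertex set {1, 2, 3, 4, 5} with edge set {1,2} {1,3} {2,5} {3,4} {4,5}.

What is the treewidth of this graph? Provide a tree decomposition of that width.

The largest bag has 3 vertices, giving width 2; this decomposition certifies tw(G) ≤ 2. Since 4–5–2–1–3–4 is a cycle in G, G is not acyclic. Forests are exactly the graphs of treewidth ≤ 1, so tw(G) ≥ 2. Therefore the treewidth is 2.

Treewidth 2.
One optimal decomposition is:
Bags: B1 = {2, 4, 5}  B2 = {1, 2, 4}  B3 = {1, 3, 4}
Tree: B1–B2, B2–B3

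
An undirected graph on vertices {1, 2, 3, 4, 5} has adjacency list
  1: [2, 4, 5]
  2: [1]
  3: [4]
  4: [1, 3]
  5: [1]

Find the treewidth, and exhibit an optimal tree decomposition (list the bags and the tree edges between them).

Treewidth 1.
One optimal decomposition is:
Bags: B1 = {1, 4}  B2 = {1, 5}  B3 = {3, 4}  B4 = {1, 2}
Tree: B1–B2, B1–B3, B1–B4

Every bag has size at most 2, so the width is 2 − 1 = 1 and tw(G) ≤ 1. G has an edge, so its treewidth is at least 1. Hence tw(G) = 1 exactly.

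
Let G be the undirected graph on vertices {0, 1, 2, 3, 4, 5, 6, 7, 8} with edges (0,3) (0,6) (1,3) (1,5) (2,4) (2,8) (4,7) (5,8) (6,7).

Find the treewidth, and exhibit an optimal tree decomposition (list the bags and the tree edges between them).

Treewidth 2.
Bags: B1 = {2, 4, 8}  B2 = {4, 7, 8}  B3 = {6, 7, 8}  B4 = {0, 6, 8}  B5 = {0, 3, 8}  B6 = {1, 3, 8}  B7 = {1, 5, 8}
Tree: B1–B2, B2–B3, B3–B4, B4–B5, B5–B6, B6–B7

Each bag holds 3 vertices, so the decomposition has width 2, which upper-bounds the treewidth. For the lower bound, G contains the cycle 8–2–4–7–6–0–3–1–5–8, so G is not a forest; only forests have treewidth ≤ 1, hence tw(G) ≥ 2. Therefore the treewidth is 2.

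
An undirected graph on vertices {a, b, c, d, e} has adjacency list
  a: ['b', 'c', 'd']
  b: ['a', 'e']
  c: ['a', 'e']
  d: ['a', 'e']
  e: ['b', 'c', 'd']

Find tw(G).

2

A width-2 tree decomposition is:
Bags: B1 = {a, b, e}  B2 = {a, d, e}  B3 = {a, c, e}
Tree: B1–B2, B2–B3
Every bag has size at most 3, so the width is 3 − 1 = 2 and tw(G) ≤ 2. The edges b–a–d–e–b form a cycle, so G is not a tree and its treewidth is at least 2. Hence tw(G) = 2 exactly.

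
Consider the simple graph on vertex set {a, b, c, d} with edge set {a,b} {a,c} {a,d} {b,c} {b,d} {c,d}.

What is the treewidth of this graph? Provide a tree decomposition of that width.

Treewidth 3.
Bags: B1 = {a, b, c, d}
Tree: (single bag)

With just one bag of size 4, the width is 4 − 1 = 3, so tw(G) ≤ 3. Conversely, {a, b, c, d} is a clique of size 4, and the vertices of any clique must share a bag in every tree decomposition; so some bag has ≥ 4 vertices and tw(G) ≥ 3. Combining the bounds, tw(G) = 3.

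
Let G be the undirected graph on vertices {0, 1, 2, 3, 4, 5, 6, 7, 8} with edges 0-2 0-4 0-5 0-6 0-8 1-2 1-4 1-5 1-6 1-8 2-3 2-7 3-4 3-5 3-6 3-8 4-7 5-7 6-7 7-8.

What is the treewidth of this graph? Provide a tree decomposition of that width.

Treewidth 4.
One such decomposition:
Bags: B1 = {0, 1, 2, 3, 7}  B2 = {0, 1, 3, 6, 7}  B3 = {0, 1, 3, 5, 7}  B4 = {0, 1, 3, 7, 8}  B5 = {0, 1, 3, 4, 7}
Tree: B1–B2, B2–B3, B3–B4, B4–B5

Every bag has size at most 5, so the width is 5 − 1 = 4 and tw(G) ≤ 4. For the lower bound: the 5 vertex sets {1,2}, {6,7}, {3,5}, {0}, {8} are disjoint, each induces a connected subgraph, and every pair is joined by at least one edge of G. Contracting each set to a single vertex therefore yields K_{5} as a minor, and since treewidth is minor-monotone, tw(G) ≥ tw(K_{5}) = 4. Combining the bounds, tw(G) = 4.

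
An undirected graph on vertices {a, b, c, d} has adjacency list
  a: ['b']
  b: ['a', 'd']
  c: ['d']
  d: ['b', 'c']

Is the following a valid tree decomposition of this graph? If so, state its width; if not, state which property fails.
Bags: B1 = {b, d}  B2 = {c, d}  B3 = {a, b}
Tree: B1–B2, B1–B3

Yes; width 1.

Vertex coverage: the bags together contain {a, b, c, d}, the full vertex set. Edge coverage: each edge of G has both endpoints in at least one bag. Running intersection: for every vertex, the bags containing it form a connected subtree. All three properties hold, so this is a valid tree decomposition of width max|bag| − 1 = 1, and hence tw(G) ≤ 1.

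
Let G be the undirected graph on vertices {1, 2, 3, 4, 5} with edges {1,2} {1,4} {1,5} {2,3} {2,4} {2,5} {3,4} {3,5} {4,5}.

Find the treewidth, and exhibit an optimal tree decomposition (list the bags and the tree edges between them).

Every bag has size at most 4, so the width is 4 − 1 = 3 and tw(G) ≤ 3. Conversely, {1, 2, 4, 5} is a clique of size 4, and the vertices of any clique must share a bag in every tree decomposition; so some bag has ≥ 4 vertices and tw(G) ≥ 3. Therefore the treewidth is 3.

Treewidth 3.
One optimal decomposition is:
Bags: B1 = {2, 3, 4, 5}  B2 = {1, 2, 4, 5}
Tree: B1–B2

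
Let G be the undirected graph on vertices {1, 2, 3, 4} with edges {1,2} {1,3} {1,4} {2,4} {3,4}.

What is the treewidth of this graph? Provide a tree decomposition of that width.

Treewidth 2.
One such decomposition:
Bags: B1 = {1, 2, 4}  B2 = {1, 3, 4}
Tree: B1–B2

The largest bag has 3 vertices, giving width 2; this decomposition certifies tw(G) ≤ 2. For the lower bound, the 3 vertices {1, 2, 4} are pairwise adjacent, and any tree decomposition puts a clique entirely inside one bag — forcing width ≥ 2. The upper and lower bounds meet at 2, so that is the treewidth.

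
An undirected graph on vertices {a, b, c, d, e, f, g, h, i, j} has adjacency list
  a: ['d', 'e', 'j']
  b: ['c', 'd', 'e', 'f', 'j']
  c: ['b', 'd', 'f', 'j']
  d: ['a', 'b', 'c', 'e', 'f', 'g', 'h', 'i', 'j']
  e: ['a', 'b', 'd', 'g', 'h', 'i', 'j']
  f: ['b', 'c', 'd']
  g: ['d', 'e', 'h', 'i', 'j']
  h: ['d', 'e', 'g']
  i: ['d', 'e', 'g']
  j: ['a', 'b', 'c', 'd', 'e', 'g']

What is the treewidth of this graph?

A width-3 tree decomposition is:
Bags: B1 = {b, d, e, j}  B2 = {a, d, e, j}  B3 = {b, c, d, j}  B4 = {b, c, d, f}  B5 = {d, e, g, j}  B6 = {d, e, g, h}  B7 = {d, e, g, i}
Tree: B1–B2, B1–B3, B3–B4, B2–B5, B5–B6, B6–B7
Each bag holds 4 vertices, so the decomposition has width 3, which upper-bounds the treewidth. Conversely, {d, e, g, j} is a clique of size 4, and the vertices of any clique must share a bag in every tree decomposition; so some bag has ≥ 4 vertices and tw(G) ≥ 3. Combining the bounds, tw(G) = 3.

3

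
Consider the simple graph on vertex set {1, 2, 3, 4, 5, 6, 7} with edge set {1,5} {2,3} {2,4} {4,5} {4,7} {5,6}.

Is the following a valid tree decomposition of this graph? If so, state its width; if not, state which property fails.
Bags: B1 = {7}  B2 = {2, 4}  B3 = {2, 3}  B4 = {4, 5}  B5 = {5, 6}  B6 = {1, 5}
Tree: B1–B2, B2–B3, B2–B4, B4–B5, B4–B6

No — edge (4,7) lies in no bag.

A tree decomposition must satisfy three properties: every vertex lies in some bag; for every edge, both endpoints lie together in some bag; and for every vertex, the bags containing it form a connected subtree. Here edge (4,7) lies in no bag, so the decomposition is invalid.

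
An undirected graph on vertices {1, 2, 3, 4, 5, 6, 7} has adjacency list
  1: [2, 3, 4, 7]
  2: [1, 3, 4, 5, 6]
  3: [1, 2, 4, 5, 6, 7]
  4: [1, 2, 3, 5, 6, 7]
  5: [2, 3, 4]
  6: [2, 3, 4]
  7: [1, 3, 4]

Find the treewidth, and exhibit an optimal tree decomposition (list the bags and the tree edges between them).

Every bag has size at most 4, so the width is 4 − 1 = 3 and tw(G) ≤ 3. For the lower bound, the 4 vertices {1, 2, 3, 4} are pairwise adjacent, and any tree decomposition puts a clique entirely inside one bag — forcing width ≥ 3. Therefore the treewidth is 3.

Treewidth 3.
Bags: B1 = {2, 3, 4, 5}  B2 = {2, 3, 4, 6}  B3 = {1, 2, 3, 4}  B4 = {1, 3, 4, 7}
Tree: B1–B2, B2–B3, B3–B4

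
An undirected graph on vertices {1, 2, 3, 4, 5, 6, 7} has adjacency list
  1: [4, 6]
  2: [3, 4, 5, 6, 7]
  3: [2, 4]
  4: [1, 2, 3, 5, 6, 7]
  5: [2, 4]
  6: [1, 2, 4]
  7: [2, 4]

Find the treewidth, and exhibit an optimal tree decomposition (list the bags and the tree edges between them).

Treewidth 2.
One optimal decomposition is:
Bags: B1 = {1, 4, 6}  B2 = {2, 4, 6}  B3 = {2, 3, 4}  B4 = {2, 4, 5}  B5 = {2, 4, 7}
Tree: B1–B2, B2–B3, B3–B4, B2–B5

Every bag has size at most 3, so the width is 3 − 1 = 2 and tw(G) ≤ 2. On the other hand G contains the 3-clique {1, 4, 6}. A clique must lie in a single bag of any decomposition, so no decomposition can have width below 2. Hence tw(G) = 2 exactly.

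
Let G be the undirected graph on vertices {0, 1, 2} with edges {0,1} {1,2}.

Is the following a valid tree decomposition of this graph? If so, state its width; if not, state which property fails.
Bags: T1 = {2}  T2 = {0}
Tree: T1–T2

A tree decomposition must satisfy three properties: every vertex lies in some bag; for every edge, both endpoints lie together in some bag; and for every vertex, the bags containing it form a connected subtree. Here vertex 1 appears in no bag, so the decomposition is invalid.

No — vertex 1 appears in no bag.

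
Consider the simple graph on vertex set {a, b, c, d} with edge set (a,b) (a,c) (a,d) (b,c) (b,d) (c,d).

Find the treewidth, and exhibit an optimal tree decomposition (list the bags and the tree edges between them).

A single bag containing all 4 vertices is trivially a valid decomposition of width 3. For the lower bound, the 4 vertices {a, b, c, d} are pairwise adjacent, and any tree decomposition puts a clique entirely inside one bag — forcing width ≥ 3. The upper and lower bounds meet at 3, so that is the treewidth.

Treewidth 3.
One optimal decomposition is:
Bags: B1 = {a, b, c, d}
Tree: (single bag)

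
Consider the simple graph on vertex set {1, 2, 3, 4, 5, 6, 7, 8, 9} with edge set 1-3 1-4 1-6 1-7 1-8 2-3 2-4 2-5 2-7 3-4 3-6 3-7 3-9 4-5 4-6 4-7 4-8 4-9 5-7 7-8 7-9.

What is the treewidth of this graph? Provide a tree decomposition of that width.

Treewidth 3.
One such decomposition:
Bags: B1 = {3, 4, 7, 9}  B2 = {1, 3, 4, 7}  B3 = {1, 4, 7, 8}  B4 = {1, 3, 4, 6}  B5 = {2, 3, 4, 7}  B6 = {2, 4, 5, 7}
Tree: B1–B2, B2–B3, B2–B4, B1–B5, B5–B6

Every bag has size at most 4, so the width is 4 − 1 = 3 and tw(G) ≤ 3. For the lower bound, the 4 vertices {1, 3, 4, 6} are pairwise adjacent, and any tree decomposition puts a clique entirely inside one bag — forcing width ≥ 3. The upper and lower bounds meet at 3, so that is the treewidth.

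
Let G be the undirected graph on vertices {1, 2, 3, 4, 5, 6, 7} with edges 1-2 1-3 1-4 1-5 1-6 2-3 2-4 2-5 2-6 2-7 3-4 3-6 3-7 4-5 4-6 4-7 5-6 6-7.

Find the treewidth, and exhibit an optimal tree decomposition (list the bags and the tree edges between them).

Every bag has size at most 5, so the width is 5 − 1 = 4 and tw(G) ≤ 4. For the lower bound, the 5 vertices {1, 2, 3, 4, 6} are pairwise adjacent, and any tree decomposition puts a clique entirely inside one bag — forcing width ≥ 4. Hence tw(G) = 4 exactly.

Treewidth 4.
One optimal decomposition is:
Bags: B1 = {1, 2, 3, 4, 6}  B2 = {1, 2, 4, 5, 6}  B3 = {2, 3, 4, 6, 7}
Tree: B1–B2, B1–B3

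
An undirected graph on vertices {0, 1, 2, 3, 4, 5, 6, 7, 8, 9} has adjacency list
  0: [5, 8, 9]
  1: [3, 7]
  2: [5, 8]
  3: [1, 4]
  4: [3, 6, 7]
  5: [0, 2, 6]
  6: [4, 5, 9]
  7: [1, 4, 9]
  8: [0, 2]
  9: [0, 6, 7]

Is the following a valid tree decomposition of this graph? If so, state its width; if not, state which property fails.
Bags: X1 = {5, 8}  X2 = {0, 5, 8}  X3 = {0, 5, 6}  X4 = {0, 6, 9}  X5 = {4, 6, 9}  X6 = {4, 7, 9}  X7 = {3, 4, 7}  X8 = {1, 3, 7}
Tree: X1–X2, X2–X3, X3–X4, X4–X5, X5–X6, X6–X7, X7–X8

No — vertex 2 appears in no bag.

A tree decomposition must satisfy three properties: every vertex lies in some bag; for every edge, both endpoints lie together in some bag; and for every vertex, the bags containing it form a connected subtree. Here vertex 2 appears in no bag, so the decomposition is invalid.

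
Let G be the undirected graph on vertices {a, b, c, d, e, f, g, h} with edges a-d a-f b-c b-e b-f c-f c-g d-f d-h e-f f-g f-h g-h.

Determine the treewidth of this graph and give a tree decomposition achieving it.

Treewidth 2.
One such decomposition:
Bags: B1 = {f, g, h}  B2 = {c, f, g}  B3 = {d, f, h}  B4 = {b, c, f}  B5 = {b, e, f}  B6 = {a, d, f}
Tree: B1–B2, B1–B3, B2–B4, B4–B5, B3–B6

Each bag holds 3 vertices, so the decomposition has width 2, which upper-bounds the treewidth. On the other hand G contains the 3-clique {d, f, h}. A clique must lie in a single bag of any decomposition, so no decomposition can have width below 2. The upper and lower bounds meet at 2, so that is the treewidth.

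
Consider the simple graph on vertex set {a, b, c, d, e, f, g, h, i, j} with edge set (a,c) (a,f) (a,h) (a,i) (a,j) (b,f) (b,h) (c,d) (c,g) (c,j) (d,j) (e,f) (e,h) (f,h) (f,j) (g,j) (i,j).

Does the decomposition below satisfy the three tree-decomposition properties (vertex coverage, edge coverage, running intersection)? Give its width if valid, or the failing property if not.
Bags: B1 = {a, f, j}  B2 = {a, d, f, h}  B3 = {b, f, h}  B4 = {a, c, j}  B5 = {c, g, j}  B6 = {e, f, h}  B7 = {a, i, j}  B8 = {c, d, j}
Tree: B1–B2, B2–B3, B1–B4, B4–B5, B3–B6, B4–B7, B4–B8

No — bags containing vertex d are not connected in the tree.

A tree decomposition must satisfy three properties: every vertex lies in some bag; for every edge, both endpoints lie together in some bag; and for every vertex, the bags containing it form a connected subtree. Here bags containing vertex d are not connected in the tree, so the decomposition is invalid.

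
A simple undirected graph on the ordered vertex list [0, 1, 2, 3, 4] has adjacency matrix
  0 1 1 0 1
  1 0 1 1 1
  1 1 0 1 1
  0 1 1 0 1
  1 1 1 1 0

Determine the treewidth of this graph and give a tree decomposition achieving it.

Every bag has size at most 4, so the width is 4 − 1 = 3 and tw(G) ≤ 3. On the other hand G contains the 4-clique {0, 1, 2, 4}. A clique must lie in a single bag of any decomposition, so no decomposition can have width below 3. Combining the bounds, tw(G) = 3.

Treewidth 3.
One such decomposition:
Bags: B1 = {0, 1, 2, 4}  B2 = {1, 2, 3, 4}
Tree: B1–B2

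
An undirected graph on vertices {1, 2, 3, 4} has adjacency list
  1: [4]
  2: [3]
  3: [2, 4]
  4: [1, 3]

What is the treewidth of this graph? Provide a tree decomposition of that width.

Each bag holds 2 vertices, so the decomposition has width 1, which upper-bounds the treewidth. Since G has at least one edge (e.g. 4–3), it is not an edgeless graph, so tw(G) ≥ 1. Therefore the treewidth is 1.

Treewidth 1.
Bags: B1 = {3, 4}  B2 = {1, 4}  B3 = {2, 3}
Tree: B1–B2, B1–B3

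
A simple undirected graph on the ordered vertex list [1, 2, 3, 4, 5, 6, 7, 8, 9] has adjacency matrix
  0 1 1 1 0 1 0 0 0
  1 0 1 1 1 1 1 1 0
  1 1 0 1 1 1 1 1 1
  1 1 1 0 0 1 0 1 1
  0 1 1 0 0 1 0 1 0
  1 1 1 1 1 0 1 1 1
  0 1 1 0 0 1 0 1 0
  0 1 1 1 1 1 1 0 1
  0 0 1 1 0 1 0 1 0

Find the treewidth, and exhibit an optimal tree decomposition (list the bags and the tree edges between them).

Treewidth 4.
One optimal decomposition is:
Bags: B1 = {3, 4, 6, 8, 9}  B2 = {2, 3, 4, 6, 8}  B3 = {2, 3, 6, 7, 8}  B4 = {1, 2, 3, 4, 6}  B5 = {2, 3, 5, 6, 8}
Tree: B1–B2, B2–B3, B2–B4, B2–B5

Each bag holds 5 vertices, so the decomposition has width 4, which upper-bounds the treewidth. For the lower bound, the 5 vertices {3, 4, 6, 8, 9} are pairwise adjacent, and any tree decomposition puts a clique entirely inside one bag — forcing width ≥ 4. The upper and lower bounds meet at 4, so that is the treewidth.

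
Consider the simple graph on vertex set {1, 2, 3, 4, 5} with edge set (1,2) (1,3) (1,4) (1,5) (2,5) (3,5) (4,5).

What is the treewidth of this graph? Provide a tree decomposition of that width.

Treewidth 2.
One optimal decomposition is:
Bags: B1 = {1, 4, 5}  B2 = {1, 3, 5}  B3 = {1, 2, 5}
Tree: B1–B2, B1–B3

Every bag has size at most 3, so the width is 3 − 1 = 2 and tw(G) ≤ 2. For the lower bound, the 3 vertices {1, 2, 5} are pairwise adjacent, and any tree decomposition puts a clique entirely inside one bag — forcing width ≥ 2. Therefore the treewidth is 2.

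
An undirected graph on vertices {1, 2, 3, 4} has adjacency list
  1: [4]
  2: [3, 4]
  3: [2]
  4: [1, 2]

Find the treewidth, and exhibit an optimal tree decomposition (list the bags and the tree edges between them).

The largest bag has 2 vertices, giving width 1; this decomposition certifies tw(G) ≤ 1. Any graph with an edge has treewidth ≥ 1, and G has the edge 1–4. The upper and lower bounds meet at 1, so that is the treewidth.

Treewidth 1.
One such decomposition:
Bags: B1 = {1, 4}  B2 = {2, 4}  B3 = {2, 3}
Tree: B1–B2, B2–B3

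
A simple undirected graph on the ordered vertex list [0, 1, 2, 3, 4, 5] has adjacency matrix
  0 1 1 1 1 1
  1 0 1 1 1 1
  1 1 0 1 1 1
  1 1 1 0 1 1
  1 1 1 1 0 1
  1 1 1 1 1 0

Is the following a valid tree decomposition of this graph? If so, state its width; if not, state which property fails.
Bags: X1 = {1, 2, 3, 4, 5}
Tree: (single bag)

No — vertex 0 appears in no bag.

A tree decomposition must satisfy three properties: every vertex lies in some bag; for every edge, both endpoints lie together in some bag; and for every vertex, the bags containing it form a connected subtree. Here vertex 0 appears in no bag, so the decomposition is invalid.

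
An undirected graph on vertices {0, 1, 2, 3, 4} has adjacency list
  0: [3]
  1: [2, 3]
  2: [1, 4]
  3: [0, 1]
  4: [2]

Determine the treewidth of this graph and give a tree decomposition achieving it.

Treewidth 1.
Bags: B1 = {0, 3}  B2 = {1, 3}  B3 = {1, 2}  B4 = {2, 4}
Tree: B1–B2, B2–B3, B3–B4

Every bag has size at most 2, so the width is 2 − 1 = 1 and tw(G) ≤ 1. G has an edge, so its treewidth is at least 1. Combining the bounds, tw(G) = 1.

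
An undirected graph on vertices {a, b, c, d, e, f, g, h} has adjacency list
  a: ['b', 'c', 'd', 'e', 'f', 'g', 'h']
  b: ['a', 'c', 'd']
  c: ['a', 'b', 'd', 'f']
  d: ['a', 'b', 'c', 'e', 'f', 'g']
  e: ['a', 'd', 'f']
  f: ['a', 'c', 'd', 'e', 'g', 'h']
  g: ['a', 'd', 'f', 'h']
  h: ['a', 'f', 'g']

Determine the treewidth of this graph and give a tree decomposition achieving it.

Each bag holds 4 vertices, so the decomposition has width 3, which upper-bounds the treewidth. For the lower bound, the 4 vertices {a, d, f, g} are pairwise adjacent, and any tree decomposition puts a clique entirely inside one bag — forcing width ≥ 3. Therefore the treewidth is 3.

Treewidth 3.
One such decomposition:
Bags: B1 = {a, d, f, g}  B2 = {a, f, g, h}  B3 = {a, d, e, f}  B4 = {a, c, d, f}  B5 = {a, b, c, d}
Tree: B1–B2, B1–B3, B3–B4, B4–B5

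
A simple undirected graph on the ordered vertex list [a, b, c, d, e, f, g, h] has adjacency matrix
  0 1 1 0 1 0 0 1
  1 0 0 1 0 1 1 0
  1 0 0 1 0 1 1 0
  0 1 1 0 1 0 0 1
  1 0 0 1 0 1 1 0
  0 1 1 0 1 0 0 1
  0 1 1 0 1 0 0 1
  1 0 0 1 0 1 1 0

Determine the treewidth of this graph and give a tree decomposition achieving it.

Every bag has size at most 5, so the width is 5 − 1 = 4 and tw(G) ≤ 4. For the lower bound: the 5 vertex sets {a,b}, {e,g}, {d,h}, {f}, {c} are disjoint, each induces a connected subgraph, and every pair is joined by at least one edge of G. Contracting each set to a single vertex therefore yields K_{5} as a minor, and since treewidth is minor-monotone, tw(G) ≥ tw(K_{5}) = 4. Therefore the treewidth is 4.

Treewidth 4.
Bags: B1 = {a, b, d, f, g}  B2 = {a, d, e, f, g}  B3 = {a, d, f, g, h}  B4 = {a, c, d, f, g}
Tree: B1–B2, B2–B3, B3–B4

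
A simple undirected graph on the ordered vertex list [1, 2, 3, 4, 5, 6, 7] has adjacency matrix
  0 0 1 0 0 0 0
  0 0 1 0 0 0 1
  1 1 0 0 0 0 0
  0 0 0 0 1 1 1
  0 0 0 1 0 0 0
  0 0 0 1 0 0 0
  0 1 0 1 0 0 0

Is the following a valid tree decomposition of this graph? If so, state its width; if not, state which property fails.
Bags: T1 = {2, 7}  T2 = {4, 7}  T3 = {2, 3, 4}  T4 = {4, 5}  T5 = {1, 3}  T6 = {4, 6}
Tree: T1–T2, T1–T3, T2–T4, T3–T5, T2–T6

No — bags containing vertex 4 are not connected in the tree.

A tree decomposition must satisfy three properties: every vertex lies in some bag; for every edge, both endpoints lie together in some bag; and for every vertex, the bags containing it form a connected subtree. Here bags containing vertex 4 are not connected in the tree, so the decomposition is invalid.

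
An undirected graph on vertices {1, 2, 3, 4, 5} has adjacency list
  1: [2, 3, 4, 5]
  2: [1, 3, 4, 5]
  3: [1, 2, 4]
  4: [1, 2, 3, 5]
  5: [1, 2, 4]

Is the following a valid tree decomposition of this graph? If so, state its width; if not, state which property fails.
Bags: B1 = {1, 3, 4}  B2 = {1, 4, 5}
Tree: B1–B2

No — vertex 2 appears in no bag.

A tree decomposition must satisfy three properties: every vertex lies in some bag; for every edge, both endpoints lie together in some bag; and for every vertex, the bags containing it form a connected subtree. Here vertex 2 appears in no bag, so the decomposition is invalid.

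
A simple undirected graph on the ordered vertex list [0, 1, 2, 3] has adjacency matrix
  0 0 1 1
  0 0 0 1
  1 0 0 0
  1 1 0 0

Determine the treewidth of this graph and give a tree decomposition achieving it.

Treewidth 1.
Bags: B1 = {0, 2}  B2 = {0, 3}  B3 = {1, 3}
Tree: B1–B2, B2–B3

Every bag has size at most 2, so the width is 2 − 1 = 1 and tw(G) ≤ 1. Since G has at least one edge (e.g. 2–0), it is not an edgeless graph, so tw(G) ≥ 1. The upper and lower bounds meet at 1, so that is the treewidth.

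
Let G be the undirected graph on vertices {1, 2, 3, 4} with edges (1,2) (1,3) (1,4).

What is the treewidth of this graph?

A width-1 tree decomposition is:
Bags: B1 = {1, 2}  B2 = {1, 4}  B3 = {1, 3}
Tree: B1–B2, B1–B3
The largest bag has 2 vertices, giving width 1; this decomposition certifies tw(G) ≤ 1. Since G has at least one edge (e.g. 1–2), it is not an edgeless graph, so tw(G) ≥ 1. The upper and lower bounds meet at 1, so that is the treewidth.

1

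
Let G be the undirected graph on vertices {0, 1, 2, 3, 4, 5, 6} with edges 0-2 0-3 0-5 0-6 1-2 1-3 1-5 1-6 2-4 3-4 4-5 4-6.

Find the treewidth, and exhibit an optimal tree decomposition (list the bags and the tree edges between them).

Each bag holds 4 vertices, so the decomposition has width 3, which upper-bounds the treewidth. For the lower bound: the 4 vertex sets {3,4}, {0,6}, {1}, {5} are disjoint, each induces a connected subgraph, and every pair is joined by at least one edge of G. Contracting each set to a single vertex therefore yields K_{4} as a minor, and since treewidth is minor-monotone, tw(G) ≥ tw(K_{4}) = 3. Therefore the treewidth is 3.

Treewidth 3.
One optimal decomposition is:
Bags: B1 = {0, 1, 3, 4}  B2 = {0, 1, 4, 6}  B3 = {0, 1, 4, 5}  B4 = {0, 1, 2, 4}
Tree: B1–B2, B2–B3, B3–B4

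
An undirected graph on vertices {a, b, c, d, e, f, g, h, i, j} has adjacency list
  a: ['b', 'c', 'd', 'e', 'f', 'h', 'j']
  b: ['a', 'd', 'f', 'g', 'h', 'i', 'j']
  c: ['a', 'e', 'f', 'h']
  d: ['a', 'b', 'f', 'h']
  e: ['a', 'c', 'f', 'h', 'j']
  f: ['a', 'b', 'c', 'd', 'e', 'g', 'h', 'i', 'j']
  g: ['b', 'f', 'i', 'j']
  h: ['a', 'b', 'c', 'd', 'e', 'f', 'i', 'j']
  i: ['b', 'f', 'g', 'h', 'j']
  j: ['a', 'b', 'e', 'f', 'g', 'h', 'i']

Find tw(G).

4

A width-4 tree decomposition is:
Bags: B1 = {a, e, f, h, j}  B2 = {a, b, f, h, j}  B3 = {a, c, e, f, h}  B4 = {b, f, h, i, j}  B5 = {a, b, d, f, h}  B6 = {b, f, g, i, j}
Tree: B1–B2, B1–B3, B2–B4, B2–B5, B4–B6
Every bag has size at most 5, so the width is 5 − 1 = 4 and tw(G) ≤ 4. For the lower bound, the 5 vertices {b, f, g, i, j} are pairwise adjacent, and any tree decomposition puts a clique entirely inside one bag — forcing width ≥ 4. Hence tw(G) = 4 exactly.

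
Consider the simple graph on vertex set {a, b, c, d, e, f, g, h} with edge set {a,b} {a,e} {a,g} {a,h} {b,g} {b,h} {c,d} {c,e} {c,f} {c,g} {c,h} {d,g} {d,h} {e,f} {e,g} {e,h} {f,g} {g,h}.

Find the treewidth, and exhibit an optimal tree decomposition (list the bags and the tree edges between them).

Treewidth 3.
One optimal decomposition is:
Bags: B1 = {a, e, g, h}  B2 = {c, e, g, h}  B3 = {c, d, g, h}  B4 = {c, e, f, g}  B5 = {a, b, g, h}
Tree: B1–B2, B2–B3, B2–B4, B1–B5

Each bag holds 4 vertices, so the decomposition has width 3, which upper-bounds the treewidth. On the other hand G contains the 4-clique {c, d, g, h}. A clique must lie in a single bag of any decomposition, so no decomposition can have width below 3. The upper and lower bounds meet at 3, so that is the treewidth.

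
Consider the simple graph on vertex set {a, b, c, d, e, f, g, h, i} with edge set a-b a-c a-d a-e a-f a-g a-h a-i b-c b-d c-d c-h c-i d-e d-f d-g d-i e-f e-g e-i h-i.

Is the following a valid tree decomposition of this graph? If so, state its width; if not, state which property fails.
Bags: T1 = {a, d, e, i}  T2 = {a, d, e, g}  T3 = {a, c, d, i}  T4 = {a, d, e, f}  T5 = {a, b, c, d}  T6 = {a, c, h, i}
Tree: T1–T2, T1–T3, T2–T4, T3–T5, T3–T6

Every vertex of G appears in some bag (union = {a, b, c, d, e, f, g, h, i}); every edge is covered by a bag; and for each vertex v the set of bags containing v is connected in the bag tree. The decomposition is therefore valid. The largest bag has 4 vertices, so the width is 3.

Yes; width 3.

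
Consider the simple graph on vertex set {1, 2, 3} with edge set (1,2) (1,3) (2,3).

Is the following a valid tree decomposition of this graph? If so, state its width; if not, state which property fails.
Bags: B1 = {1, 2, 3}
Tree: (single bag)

Yes; width 2.

Checking the three conditions: (i) the bags cover all of {1, 2, 3}; (ii) for each edge, some bag contains both endpoints; (iii) the bags containing any fixed vertex form a subtree. All hold, so the decomposition is valid with width 3 − 1 = 2.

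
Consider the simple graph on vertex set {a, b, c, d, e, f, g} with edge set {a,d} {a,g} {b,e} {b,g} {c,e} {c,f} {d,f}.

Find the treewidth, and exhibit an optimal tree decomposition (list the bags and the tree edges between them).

Every bag has size at most 3, so the width is 3 − 1 = 2 and tw(G) ≤ 2. Since b–e–c–f–d–a–g–b is a cycle in G, G is not acyclic. Forests are exactly the graphs of treewidth ≤ 1, so tw(G) ≥ 2. The upper and lower bounds meet at 2, so that is the treewidth.

Treewidth 2.
One optimal decomposition is:
Bags: B1 = {b, c, e}  B2 = {b, c, f}  B3 = {b, d, f}  B4 = {a, b, d}  B5 = {a, b, g}
Tree: B1–B2, B2–B3, B3–B4, B4–B5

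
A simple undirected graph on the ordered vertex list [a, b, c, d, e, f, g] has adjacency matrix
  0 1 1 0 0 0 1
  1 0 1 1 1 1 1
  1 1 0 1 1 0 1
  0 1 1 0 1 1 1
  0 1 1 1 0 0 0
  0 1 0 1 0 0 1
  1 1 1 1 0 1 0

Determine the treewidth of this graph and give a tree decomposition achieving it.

Treewidth 3.
One such decomposition:
Bags: B1 = {b, c, d, g}  B2 = {b, c, d, e}  B3 = {a, b, c, g}  B4 = {b, d, f, g}
Tree: B1–B2, B1–B3, B1–B4

The largest bag has 4 vertices, giving width 3; this decomposition certifies tw(G) ≤ 3. On the other hand G contains the 4-clique {b, c, d, g}. A clique must lie in a single bag of any decomposition, so no decomposition can have width below 3. Combining the bounds, tw(G) = 3.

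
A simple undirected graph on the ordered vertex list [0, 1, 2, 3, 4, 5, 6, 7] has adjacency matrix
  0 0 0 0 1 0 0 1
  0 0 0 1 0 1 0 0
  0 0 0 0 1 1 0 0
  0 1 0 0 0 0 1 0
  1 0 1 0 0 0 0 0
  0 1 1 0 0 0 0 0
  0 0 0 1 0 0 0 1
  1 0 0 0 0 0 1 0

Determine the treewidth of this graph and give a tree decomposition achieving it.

Treewidth 2.
One such decomposition:
Bags: B1 = {1, 3, 6}  B2 = {1, 5, 6}  B3 = {2, 5, 6}  B4 = {2, 4, 6}  B5 = {0, 4, 6}  B6 = {0, 6, 7}
Tree: B1–B2, B2–B3, B3–B4, B4–B5, B5–B6

The largest bag has 3 vertices, giving width 2; this decomposition certifies tw(G) ≤ 2. Since 6–3–1–5–2–4–0–7–6 is a cycle in G, G is not acyclic. Forests are exactly the graphs of treewidth ≤ 1, so tw(G) ≥ 2. The upper and lower bounds meet at 2, so that is the treewidth.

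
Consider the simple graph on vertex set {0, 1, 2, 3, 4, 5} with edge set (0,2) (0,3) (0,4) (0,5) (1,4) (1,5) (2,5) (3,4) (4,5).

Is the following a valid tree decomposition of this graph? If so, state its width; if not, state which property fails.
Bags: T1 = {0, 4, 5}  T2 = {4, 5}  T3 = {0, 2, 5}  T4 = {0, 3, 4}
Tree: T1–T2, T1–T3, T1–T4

A tree decomposition must satisfy three properties: every vertex lies in some bag; for every edge, both endpoints lie together in some bag; and for every vertex, the bags containing it form a connected subtree. Here vertex 1 appears in no bag, so the decomposition is invalid.

No — vertex 1 appears in no bag.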